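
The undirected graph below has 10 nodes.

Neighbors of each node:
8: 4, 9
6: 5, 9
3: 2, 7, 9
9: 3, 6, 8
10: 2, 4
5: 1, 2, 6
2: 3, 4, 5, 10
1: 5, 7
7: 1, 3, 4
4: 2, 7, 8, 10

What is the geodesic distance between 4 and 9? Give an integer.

2

One shortest route is 4 – 8 – 9, which uses 2 edges, and 4 and 9 are not directly tied, so nothing shorter exists. So d(4,9) = 2.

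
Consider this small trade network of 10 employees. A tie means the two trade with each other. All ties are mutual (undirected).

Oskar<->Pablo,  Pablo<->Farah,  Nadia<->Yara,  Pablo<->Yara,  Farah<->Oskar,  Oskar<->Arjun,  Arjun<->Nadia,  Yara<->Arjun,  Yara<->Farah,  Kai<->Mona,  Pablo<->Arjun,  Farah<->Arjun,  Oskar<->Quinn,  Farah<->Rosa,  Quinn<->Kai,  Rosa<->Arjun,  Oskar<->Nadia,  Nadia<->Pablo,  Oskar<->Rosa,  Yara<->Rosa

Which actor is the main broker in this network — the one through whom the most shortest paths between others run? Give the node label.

Oskar

Unnormalized betweenness of each node: Arjun:49/30, Farah:21/20, Kai:8, Mona:0, Nadia:4/5, Oskar:113/6, Pablo:21/20, Quinn:14, Rosa:4/5, Yara:5/6.
Oskar has the largest value, 113/6, making it the main broker — the node through which the most shortest paths run.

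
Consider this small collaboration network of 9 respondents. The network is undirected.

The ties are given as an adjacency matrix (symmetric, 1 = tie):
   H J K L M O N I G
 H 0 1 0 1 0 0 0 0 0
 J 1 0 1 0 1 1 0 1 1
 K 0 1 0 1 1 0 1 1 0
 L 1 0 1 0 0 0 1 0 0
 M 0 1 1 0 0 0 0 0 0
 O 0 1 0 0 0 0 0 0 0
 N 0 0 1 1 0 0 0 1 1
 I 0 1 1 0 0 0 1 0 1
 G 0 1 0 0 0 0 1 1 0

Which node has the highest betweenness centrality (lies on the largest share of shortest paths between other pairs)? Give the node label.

J

Unnormalized betweenness of each node: G:2/3, H:1, I:1, J:37/3, K:14/3, L:3/2, M:0, N:11/6, O:0.
J has the largest value, 37/3, making it the main broker — the node through which the most shortest paths run.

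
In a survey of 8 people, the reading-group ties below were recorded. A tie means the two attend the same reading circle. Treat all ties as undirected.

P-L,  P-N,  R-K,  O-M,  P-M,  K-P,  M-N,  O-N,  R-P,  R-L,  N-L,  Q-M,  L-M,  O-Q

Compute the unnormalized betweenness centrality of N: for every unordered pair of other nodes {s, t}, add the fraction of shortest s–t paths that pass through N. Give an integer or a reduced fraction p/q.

Pairs whose geodesics pass through N — R–O: 2/4; K–O: 1/2; P–O: 1/2; L–O: 1/2.
All other pairs contribute 0.
Summing the contributions gives betweenness(N) = 2.

2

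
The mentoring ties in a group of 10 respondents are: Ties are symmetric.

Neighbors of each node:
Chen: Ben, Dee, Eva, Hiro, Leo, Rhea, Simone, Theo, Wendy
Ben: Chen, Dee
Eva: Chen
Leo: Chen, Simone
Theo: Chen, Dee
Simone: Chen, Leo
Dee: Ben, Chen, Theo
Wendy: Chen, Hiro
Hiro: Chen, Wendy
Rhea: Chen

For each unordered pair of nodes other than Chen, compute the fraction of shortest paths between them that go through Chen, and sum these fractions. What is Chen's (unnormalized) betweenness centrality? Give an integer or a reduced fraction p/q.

Pairs whose geodesics pass through Chen — Hiro–Eva: 1; Hiro–Theo: 1; Hiro–Dee: 1; Hiro–Leo: 1; Hiro–Simone: 1; Hiro–Rhea: 1; Hiro–Ben: 1; Eva–Theo: 1; Eva–Dee: 1; Eva–Leo: 1; Eva–Wendy: 1; Eva–Simone: 1; Eva–Rhea: 1; Eva–Ben: 1 … (+18 more pairs).
All other pairs contribute 0.
Summing the contributions gives betweenness(Chen) = 63/2.

63/2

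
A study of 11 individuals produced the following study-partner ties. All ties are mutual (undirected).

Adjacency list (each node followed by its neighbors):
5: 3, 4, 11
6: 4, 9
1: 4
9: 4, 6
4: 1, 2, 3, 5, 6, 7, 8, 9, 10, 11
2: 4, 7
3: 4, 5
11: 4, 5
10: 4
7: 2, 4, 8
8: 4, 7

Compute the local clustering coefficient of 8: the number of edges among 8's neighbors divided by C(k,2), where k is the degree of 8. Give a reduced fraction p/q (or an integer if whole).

8's neighbors: 4 and 7 (k = 2).
Possible neighbor pairs: C(2,2) = 1. Edges among them: 4–7 → e = 1.
Clustering(8) = 1/1.

1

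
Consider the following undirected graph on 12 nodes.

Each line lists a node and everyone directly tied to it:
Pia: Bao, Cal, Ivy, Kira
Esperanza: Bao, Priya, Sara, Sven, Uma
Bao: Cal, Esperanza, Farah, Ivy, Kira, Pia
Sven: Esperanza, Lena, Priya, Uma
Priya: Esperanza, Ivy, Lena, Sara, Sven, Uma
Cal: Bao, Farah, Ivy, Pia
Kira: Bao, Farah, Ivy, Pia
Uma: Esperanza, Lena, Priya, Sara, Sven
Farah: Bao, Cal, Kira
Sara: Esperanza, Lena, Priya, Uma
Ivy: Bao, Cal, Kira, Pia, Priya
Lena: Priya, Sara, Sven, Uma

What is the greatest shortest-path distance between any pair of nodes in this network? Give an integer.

Eccentricity of each node (its greatest distance to any other): Bao:3, Cal:3, Esperanza:2, Farah:4, Ivy:2, Kira:3, Lena:4, Pia:3, Priya:3, Sara:3, Sven:3, Uma:3.
The maximum eccentricity is 4, realized for instance by the pair Farah–Lena via Farah – Bao – Esperanza – Sara – Lena. So the diameter is 4.

4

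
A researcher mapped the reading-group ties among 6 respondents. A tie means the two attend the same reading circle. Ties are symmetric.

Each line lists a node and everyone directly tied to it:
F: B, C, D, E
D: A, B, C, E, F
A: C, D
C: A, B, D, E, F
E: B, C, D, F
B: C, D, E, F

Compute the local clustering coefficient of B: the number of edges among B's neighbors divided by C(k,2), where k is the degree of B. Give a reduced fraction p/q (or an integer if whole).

B's neighbors: C, D, E, and F (k = 4).
Possible neighbor pairs: C(4,2) = 6. Edges among them: C–D, C–E, C–F, D–E, D–F, E–F → e = 6.
Clustering(B) = 6/6 = 1.

1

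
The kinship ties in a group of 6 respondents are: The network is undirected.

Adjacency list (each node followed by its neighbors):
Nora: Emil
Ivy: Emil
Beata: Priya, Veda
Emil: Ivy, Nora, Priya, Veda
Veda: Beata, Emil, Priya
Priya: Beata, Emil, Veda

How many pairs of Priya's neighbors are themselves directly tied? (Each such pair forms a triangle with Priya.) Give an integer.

2

Priya's neighbors: Beata, Emil, and Veda.
Neighbor pairs that are themselves tied: Priya–Beata–Veda; Priya–Emil–Veda. Each forms one triangle with Priya, for 2 in total.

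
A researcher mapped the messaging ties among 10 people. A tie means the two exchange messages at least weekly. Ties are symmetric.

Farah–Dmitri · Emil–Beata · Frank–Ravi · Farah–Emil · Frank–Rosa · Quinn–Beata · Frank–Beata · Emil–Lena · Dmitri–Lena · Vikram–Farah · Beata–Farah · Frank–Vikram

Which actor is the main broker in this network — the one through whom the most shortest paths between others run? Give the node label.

Unnormalized betweenness of each node: Beata:17, Dmitri:1, Emil:6, Farah:19/2, Frank:16, Lena:1/2, Quinn:0, Ravi:0, Rosa:0, Vikram:3.
Beata has the largest value, 17, making it the main broker — the node through which the most shortest paths run.

Beata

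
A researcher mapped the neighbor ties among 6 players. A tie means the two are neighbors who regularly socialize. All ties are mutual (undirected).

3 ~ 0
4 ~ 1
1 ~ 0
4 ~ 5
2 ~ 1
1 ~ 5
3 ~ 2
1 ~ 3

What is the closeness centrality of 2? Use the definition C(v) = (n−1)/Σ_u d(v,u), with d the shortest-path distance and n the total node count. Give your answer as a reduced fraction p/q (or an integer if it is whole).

Distances from 2: 0:2, 1:1, 3:1, 4:2, 5:2. Sum = 8.
n = 6, so closeness = 5/8.

5/8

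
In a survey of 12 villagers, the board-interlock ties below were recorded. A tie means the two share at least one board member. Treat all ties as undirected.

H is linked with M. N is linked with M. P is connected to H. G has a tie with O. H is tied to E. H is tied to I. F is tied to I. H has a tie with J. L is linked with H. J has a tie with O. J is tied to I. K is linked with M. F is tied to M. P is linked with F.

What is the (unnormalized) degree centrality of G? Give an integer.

1

G is directly tied to O. That is 1 neighbor, so the degree of G is 1.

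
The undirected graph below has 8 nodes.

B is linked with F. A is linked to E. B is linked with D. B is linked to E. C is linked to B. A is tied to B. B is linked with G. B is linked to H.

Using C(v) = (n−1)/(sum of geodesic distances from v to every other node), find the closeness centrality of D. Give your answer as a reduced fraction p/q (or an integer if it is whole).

Distances from D: A:2, B:1, C:2, E:2, F:2, G:2, H:2. Sum = 13.
n = 8, so closeness = 7/13.

7/13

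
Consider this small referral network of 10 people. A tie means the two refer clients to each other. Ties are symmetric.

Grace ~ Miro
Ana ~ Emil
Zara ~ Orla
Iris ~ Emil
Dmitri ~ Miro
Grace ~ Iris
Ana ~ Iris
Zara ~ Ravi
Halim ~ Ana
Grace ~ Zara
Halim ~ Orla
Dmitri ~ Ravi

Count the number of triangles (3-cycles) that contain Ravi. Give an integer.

Ravi's neighbors are Dmitri and Zara, but none of them are tied to each other, so no triangle contains Ravi.

0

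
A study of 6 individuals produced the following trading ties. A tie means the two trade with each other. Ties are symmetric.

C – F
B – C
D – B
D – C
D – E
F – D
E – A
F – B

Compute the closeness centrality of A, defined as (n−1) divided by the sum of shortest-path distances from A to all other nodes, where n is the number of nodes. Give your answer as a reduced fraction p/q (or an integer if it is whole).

5/12

Distances from A: B:3, C:3, D:2, E:1, F:3. Sum = 12.
n = 6, so closeness = 5/12.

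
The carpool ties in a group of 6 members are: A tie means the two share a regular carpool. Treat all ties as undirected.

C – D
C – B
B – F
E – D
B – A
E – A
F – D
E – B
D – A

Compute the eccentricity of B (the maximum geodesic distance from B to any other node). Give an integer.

2

Distances from B: A:1, C:1, D:2, E:1, F:1.
The largest is 2 (to D), so the eccentricity of B is 2.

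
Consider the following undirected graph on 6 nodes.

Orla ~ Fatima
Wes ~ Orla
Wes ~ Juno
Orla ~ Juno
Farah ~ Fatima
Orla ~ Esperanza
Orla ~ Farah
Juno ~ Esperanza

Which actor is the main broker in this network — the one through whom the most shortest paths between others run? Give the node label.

Orla

Unnormalized betweenness of each node: Esperanza:0, Farah:0, Fatima:0, Juno:1/2, Orla:13/2, Wes:0.
Orla has the largest value, 13/2, making it the main broker — the node through which the most shortest paths run.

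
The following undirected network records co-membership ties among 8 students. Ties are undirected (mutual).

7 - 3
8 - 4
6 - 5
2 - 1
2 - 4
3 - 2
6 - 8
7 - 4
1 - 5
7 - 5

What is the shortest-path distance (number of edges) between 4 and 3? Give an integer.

2

One shortest route is 4 – 7 – 3, which uses 2 edges, and 4 and 3 are not directly tied, so nothing shorter exists. So d(4,3) = 2.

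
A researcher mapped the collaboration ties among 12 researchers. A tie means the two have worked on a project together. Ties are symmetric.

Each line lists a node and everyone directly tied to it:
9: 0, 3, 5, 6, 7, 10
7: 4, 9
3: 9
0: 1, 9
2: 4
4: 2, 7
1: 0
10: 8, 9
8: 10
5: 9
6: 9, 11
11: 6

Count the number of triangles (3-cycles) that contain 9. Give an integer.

0

9's neighbors are 0, 3, 5, 6, 7, and 10, but none of them are tied to each other, so no triangle contains 9.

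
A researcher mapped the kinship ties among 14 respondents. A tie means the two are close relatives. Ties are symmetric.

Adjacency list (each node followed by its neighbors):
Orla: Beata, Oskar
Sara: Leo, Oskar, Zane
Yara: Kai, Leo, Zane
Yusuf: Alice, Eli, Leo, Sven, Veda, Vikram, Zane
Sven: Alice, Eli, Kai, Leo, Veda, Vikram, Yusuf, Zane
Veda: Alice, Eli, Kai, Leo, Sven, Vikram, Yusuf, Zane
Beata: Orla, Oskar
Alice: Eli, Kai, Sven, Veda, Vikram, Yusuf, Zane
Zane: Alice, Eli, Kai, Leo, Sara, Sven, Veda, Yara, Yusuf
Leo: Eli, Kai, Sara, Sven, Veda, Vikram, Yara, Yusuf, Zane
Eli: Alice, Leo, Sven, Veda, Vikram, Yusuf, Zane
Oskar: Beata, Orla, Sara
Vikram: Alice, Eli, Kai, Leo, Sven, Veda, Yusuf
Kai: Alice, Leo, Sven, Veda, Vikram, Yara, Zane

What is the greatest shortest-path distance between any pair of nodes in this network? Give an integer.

4

Eccentricity of each node (its greatest distance to any other): Alice:4, Beata:4, Eli:4, Kai:4, Leo:3, Orla:4, Oskar:3, Sara:2, Sven:4, Veda:4, Vikram:4, Yara:4, Yusuf:4, Zane:3.
The maximum eccentricity is 4, realized for instance by the pair Vikram–Orla via Vikram – Leo – Sara – Oskar – Orla. So the diameter is 4.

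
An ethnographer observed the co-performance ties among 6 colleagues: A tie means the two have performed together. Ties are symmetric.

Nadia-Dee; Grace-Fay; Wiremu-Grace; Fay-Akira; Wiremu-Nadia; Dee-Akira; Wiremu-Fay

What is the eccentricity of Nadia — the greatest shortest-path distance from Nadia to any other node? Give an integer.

Distances from Nadia: Akira:2, Dee:1, Fay:2, Grace:2, Wiremu:1.
The largest is 2 (to Akira, Grace, and Fay), so the eccentricity of Nadia is 2.

2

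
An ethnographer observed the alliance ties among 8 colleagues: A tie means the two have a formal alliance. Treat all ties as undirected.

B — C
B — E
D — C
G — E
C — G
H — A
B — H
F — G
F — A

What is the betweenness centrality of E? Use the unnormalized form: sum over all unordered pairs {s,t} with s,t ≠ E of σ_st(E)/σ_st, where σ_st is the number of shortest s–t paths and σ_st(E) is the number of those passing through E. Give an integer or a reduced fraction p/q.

Pairs whose geodesics pass through E — H–G: 1/3; B–F: 1/3; B–G: 1/2.
All other pairs contribute 0.
Summing the contributions gives betweenness(E) = 7/6.

7/6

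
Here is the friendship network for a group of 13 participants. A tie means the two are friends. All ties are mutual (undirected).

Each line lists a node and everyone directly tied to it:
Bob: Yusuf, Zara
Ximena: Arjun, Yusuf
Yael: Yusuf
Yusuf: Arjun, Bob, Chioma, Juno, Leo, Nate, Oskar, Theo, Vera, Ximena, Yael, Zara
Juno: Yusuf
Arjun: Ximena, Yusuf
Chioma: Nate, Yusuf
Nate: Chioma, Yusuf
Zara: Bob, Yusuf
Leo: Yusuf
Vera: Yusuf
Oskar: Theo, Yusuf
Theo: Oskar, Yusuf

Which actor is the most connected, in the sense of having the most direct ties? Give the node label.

Yusuf

Degrees — Arjun:2, Bob:2, Chioma:2, Juno:1, Leo:1, Nate:2, Oskar:2, Theo:2, Vera:1, Ximena:2, Yael:1, Yusuf:12, Zara:2.
The maximum is 12, attained only by Yusuf.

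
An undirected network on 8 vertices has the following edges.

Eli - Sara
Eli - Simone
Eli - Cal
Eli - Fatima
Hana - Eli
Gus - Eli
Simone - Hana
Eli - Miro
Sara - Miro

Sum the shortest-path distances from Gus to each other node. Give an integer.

Distances from Gus: Cal:2, Eli:1, Fatima:2, Hana:2, Miro:2, Sara:2, Simone:2.
Sum = 2 + 1 + 2 + 2 + 2 + 2 + 2 = 13.

13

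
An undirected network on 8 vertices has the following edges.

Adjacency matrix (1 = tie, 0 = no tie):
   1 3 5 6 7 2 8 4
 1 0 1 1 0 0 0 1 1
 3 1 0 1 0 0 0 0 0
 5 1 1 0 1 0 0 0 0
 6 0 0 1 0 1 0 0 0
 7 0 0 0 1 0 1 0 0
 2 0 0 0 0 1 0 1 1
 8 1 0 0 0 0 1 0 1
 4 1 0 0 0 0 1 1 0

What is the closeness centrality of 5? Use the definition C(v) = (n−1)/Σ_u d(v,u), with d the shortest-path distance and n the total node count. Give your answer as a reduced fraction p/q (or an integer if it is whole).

Distances from 5: 1:1, 2:3, 3:1, 4:2, 6:1, 7:2, 8:2. Sum = 12.
n = 8, so closeness = 7/12.

7/12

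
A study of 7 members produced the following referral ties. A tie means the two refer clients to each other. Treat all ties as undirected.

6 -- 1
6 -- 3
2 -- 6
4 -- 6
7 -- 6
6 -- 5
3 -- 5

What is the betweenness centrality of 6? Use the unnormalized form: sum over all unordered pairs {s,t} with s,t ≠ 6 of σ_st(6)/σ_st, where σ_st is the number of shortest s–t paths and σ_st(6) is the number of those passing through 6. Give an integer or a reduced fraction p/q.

Pairs whose geodesics pass through 6 — 7–3: 1; 7–1: 1; 7–4: 1; 7–5: 1; 7–2: 1; 3–1: 1; 3–4: 1; 3–2: 1; 1–4: 1; 1–5: 1; 1–2: 1; 4–5: 1; 4–2: 1; 5–2: 1.
All other pairs contribute 0.
Summing the contributions gives betweenness(6) = 14.

14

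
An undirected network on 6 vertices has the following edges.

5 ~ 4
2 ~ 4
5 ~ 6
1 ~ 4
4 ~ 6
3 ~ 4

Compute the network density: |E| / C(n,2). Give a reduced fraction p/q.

2/5

There are 6 edges and 6 nodes, so the maximum possible is C(6,2) = 15.
Density = 6/15 = 2/5.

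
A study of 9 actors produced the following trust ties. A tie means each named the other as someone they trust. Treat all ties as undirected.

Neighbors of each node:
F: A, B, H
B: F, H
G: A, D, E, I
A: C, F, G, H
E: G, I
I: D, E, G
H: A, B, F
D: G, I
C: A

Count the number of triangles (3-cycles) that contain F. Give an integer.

2

F's neighbors: A, B, and H.
Neighbor pairs that are themselves tied: F–A–H; F–B–H. Each forms one triangle with F, for 2 in total.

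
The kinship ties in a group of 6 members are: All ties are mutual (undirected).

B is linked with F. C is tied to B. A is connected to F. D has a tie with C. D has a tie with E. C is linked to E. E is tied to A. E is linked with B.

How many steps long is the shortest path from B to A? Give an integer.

2

One shortest route is B – F – A, which uses 2 edges, and B and A are not directly tied, so nothing shorter exists. So d(B,A) = 2.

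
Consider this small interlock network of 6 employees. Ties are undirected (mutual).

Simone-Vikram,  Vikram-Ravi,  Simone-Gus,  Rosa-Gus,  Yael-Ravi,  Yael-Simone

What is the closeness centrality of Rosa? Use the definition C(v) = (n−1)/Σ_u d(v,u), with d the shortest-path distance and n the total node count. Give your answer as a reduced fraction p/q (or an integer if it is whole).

Distances from Rosa: Gus:1, Ravi:4, Simone:2, Vikram:3, Yael:3. Sum = 13.
n = 6, so closeness = 5/13.

5/13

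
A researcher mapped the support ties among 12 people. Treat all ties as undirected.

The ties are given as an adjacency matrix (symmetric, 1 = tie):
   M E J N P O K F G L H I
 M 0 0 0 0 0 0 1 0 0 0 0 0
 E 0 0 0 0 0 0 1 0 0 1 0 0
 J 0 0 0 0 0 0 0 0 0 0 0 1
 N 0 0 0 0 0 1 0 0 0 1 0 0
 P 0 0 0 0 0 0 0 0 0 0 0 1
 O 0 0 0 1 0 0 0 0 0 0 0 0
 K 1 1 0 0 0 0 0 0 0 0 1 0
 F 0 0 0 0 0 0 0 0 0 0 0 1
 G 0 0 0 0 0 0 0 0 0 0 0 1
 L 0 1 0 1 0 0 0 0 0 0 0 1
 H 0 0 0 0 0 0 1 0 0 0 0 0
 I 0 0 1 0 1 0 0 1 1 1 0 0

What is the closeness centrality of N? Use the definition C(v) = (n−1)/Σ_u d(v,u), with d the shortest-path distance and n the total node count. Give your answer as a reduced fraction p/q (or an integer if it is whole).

Distances from N: E:2, F:3, G:3, H:4, I:2, J:3, K:3, L:1, M:4, O:1, P:3. Sum = 29.
n = 12, so closeness = 11/29.

11/29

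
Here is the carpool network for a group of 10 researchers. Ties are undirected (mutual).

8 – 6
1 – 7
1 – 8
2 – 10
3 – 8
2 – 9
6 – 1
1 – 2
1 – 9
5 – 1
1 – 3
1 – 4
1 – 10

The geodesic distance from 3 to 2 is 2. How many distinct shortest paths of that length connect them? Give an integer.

The shortest distance is 2, and the only length-2 path is 3–1–2. So there is exactly 1 shortest path.

1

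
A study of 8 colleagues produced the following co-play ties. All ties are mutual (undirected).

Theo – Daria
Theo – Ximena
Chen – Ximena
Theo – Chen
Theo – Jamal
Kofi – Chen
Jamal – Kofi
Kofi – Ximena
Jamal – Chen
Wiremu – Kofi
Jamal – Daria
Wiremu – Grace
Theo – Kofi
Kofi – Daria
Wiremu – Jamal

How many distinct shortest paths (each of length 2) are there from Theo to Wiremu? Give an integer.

The shortest distance is 2. The length-2 paths are: Theo–Jamal–Wiremu; Theo–Kofi–Wiremu.
That gives 2 distinct shortest paths.

2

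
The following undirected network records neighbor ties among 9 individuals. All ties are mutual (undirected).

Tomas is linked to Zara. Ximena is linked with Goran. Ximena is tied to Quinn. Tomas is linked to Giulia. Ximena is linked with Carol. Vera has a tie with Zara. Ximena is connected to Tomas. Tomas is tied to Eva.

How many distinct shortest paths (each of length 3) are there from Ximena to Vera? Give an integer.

1

The shortest distance is 3, and the only length-3 path is Ximena–Tomas–Zara–Vera. So there is exactly 1 shortest path.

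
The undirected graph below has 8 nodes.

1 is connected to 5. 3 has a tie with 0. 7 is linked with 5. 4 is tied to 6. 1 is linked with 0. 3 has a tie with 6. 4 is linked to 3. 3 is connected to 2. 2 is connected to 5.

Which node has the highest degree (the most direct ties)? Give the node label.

3

Degrees — 0:2, 1:2, 2:2, 3:4, 4:2, 5:3, 6:2, 7:1.
The maximum is 4, attained only by 3.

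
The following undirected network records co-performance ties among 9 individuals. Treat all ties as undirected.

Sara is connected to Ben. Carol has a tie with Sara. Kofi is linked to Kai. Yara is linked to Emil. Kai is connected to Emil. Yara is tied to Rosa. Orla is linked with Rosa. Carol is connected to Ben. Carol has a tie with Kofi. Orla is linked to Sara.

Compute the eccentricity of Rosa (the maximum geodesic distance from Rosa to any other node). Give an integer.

4

Distances from Rosa: Ben:3, Carol:3, Emil:2, Kai:3, Kofi:4, Orla:1, Sara:2, Yara:1.
The largest is 4 (to Kofi), so the eccentricity of Rosa is 4.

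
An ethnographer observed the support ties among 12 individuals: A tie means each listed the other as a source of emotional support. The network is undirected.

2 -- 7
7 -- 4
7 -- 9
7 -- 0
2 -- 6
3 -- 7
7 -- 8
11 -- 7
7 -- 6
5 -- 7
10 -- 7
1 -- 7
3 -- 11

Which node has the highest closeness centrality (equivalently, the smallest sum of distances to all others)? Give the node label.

Farness (sum of distances to all others) for each node — 0:21, 1:21, 2:20, 3:20, 4:21, 5:21, 6:20, 7:11, 8:21, 9:21, 10:21, 11:20.
The smallest farness is 11, for 7, so 7 has the highest closeness.

7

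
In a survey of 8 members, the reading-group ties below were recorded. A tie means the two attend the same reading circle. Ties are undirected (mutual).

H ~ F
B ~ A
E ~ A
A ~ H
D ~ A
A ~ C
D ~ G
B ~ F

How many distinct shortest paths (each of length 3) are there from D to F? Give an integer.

The shortest distance is 3. The length-3 paths are: D–A–H–F; D–A–B–F.
That gives 2 distinct shortest paths.

2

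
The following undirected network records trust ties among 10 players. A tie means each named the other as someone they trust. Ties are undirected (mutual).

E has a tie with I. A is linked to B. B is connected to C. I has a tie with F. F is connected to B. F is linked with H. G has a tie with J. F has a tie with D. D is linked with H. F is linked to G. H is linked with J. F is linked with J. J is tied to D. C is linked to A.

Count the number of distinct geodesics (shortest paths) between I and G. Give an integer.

The shortest distance is 2, and the only length-2 path is I–F–G. So there is exactly 1 shortest path.

1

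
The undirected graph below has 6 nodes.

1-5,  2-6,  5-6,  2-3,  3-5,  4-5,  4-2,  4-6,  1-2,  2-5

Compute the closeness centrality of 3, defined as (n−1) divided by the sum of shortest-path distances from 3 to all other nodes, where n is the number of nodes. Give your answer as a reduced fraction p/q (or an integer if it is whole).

5/8

Distances from 3: 1:2, 2:1, 4:2, 5:1, 6:2. Sum = 8.
n = 6, so closeness = 5/8.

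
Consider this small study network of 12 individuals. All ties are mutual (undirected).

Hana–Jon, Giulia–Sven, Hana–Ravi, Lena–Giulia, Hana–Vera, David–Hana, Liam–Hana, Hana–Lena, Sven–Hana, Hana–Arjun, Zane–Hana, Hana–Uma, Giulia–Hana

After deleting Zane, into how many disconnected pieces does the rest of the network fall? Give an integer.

1

Zane's neighbors (Hana) remain reachable from one another through other ties, so the rest of the network stays in one piece.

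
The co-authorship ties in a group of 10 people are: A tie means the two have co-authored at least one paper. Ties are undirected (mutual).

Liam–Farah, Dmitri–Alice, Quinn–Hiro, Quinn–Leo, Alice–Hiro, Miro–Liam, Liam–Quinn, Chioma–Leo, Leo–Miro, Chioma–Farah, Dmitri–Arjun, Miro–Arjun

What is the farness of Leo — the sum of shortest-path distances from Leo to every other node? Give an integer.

Distances from Leo: Alice:3, Arjun:2, Chioma:1, Dmitri:3, Farah:2, Hiro:2, Liam:2, Miro:1, Quinn:1.
Sum = 3 + 2 + 1 + 3 + 2 + 2 + 2 + 1 + 1 = 17.

17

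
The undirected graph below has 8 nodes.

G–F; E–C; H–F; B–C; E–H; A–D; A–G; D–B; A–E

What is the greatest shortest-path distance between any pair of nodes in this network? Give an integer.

Eccentricity of each node (its greatest distance to any other): A:2, B:4, C:3, D:3, E:2, F:4, G:3, H:3.
The maximum eccentricity is 4, realized for instance by the pair F–B via F – G – A – D – B. So the diameter is 4.

4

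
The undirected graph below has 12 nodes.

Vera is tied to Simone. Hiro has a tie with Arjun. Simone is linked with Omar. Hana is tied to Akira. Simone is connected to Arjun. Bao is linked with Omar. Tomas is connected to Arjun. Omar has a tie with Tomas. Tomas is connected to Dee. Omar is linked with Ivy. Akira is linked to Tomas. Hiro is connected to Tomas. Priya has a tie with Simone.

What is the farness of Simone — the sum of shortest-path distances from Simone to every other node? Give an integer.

22

Distances from Simone: Akira:3, Arjun:1, Bao:2, Dee:3, Hana:4, Hiro:2, Ivy:2, Omar:1, Priya:1, Tomas:2, Vera:1.
Sum = 3 + 1 + 2 + 3 + 4 + 2 + 2 + 1 + 1 + 2 + 1 = 22.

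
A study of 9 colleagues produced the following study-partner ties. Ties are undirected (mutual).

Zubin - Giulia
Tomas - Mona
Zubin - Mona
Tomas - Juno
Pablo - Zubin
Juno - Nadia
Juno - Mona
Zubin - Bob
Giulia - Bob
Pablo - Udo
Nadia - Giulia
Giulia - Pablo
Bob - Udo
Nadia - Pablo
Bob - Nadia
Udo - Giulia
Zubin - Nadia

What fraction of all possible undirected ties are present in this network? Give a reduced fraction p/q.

17/36

There are 17 edges and 9 nodes, so the maximum possible is C(9,2) = 36.
Density = 17/36.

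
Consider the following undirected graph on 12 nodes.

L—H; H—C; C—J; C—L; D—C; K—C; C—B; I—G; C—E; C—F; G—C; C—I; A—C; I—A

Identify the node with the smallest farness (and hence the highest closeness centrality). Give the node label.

C

Farness (sum of distances to all others) for each node — A:20, B:21, C:11, D:21, E:21, F:21, G:20, H:20, I:19, J:21, K:21, L:20.
The smallest farness is 11, for C, so C has the highest closeness.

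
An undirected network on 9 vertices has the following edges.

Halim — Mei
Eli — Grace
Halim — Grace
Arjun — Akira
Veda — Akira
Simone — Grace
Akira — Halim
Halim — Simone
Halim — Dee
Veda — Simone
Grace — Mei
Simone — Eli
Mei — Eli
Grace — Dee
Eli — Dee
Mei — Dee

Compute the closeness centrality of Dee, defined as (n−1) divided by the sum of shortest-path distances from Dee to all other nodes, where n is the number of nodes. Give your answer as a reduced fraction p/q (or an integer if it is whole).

4/7

Distances from Dee: Akira:2, Arjun:3, Eli:1, Grace:1, Halim:1, Mei:1, Simone:2, Veda:3. Sum = 14.
n = 9, so closeness = 8/14 = 4/7.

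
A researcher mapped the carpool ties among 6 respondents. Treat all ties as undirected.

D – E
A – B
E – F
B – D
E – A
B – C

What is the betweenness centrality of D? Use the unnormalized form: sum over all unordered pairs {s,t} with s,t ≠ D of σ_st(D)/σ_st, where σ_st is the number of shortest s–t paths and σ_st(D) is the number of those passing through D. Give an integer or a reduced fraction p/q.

Pairs whose geodesics pass through D — F–B: 1/2; F–C: 1/2; E–B: 1/2; E–C: 1/2.
All other pairs contribute 0.
Summing the contributions gives betweenness(D) = 2.

2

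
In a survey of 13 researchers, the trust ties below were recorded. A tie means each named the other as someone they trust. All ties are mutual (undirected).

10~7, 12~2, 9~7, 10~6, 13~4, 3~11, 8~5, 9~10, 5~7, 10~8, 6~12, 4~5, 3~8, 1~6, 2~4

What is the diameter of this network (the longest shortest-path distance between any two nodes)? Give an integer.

Eccentricity of each node (its greatest distance to any other): 1:5, 2:5, 3:4, 4:4, 5:4, 6:4, 7:4, 8:3, 9:4, 10:4, 11:5, 12:5, 13:5.
The maximum eccentricity is 5, realized for instance by the pair 11–2 via 11 – 3 – 8 – 5 – 4 – 2. So the diameter is 5.

5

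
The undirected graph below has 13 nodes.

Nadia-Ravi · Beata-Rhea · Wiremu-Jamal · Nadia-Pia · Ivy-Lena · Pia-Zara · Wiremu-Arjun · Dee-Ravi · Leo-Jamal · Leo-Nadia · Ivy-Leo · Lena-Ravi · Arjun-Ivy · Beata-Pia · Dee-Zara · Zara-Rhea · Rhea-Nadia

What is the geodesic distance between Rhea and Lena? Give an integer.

One shortest route is Rhea – Nadia – Ravi – Lena, which uses 3 edges, and at distance 2 from Rhea we only reach {Dee, Leo, Pia, Ravi}, which does not include Lena. So d(Rhea,Lena) = 3.

3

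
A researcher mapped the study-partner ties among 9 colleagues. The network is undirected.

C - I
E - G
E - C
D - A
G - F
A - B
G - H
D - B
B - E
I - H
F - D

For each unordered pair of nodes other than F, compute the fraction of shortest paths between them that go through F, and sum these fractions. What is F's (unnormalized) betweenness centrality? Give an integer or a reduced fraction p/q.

7/2

Pairs whose geodesics pass through F — I–D: 1/2; H–D: 1; H–A: 1/2; G–D: 1; G–A: 1/2.
All other pairs contribute 0.
Summing the contributions gives betweenness(F) = 7/2.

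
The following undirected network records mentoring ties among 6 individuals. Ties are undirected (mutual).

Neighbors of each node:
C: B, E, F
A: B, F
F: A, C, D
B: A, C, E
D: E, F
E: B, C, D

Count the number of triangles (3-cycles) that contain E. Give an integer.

E's neighbors: B, C, and D.
Neighbor pairs that are themselves tied: E–B–C. Each forms one triangle with E, for 1 in total.

1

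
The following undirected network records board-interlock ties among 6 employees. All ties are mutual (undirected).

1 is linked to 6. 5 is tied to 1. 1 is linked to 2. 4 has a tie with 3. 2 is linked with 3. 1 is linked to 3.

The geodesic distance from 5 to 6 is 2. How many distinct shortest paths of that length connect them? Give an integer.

The shortest distance is 2, and the only length-2 path is 5–1–6. So there is exactly 1 shortest path.

1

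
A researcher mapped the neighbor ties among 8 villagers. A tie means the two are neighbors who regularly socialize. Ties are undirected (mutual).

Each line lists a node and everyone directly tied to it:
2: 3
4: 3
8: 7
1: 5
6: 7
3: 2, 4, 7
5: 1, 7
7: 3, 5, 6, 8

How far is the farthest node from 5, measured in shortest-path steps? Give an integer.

3

Distances from 5: 1:1, 2:3, 3:2, 4:3, 6:2, 7:1, 8:2.
The largest is 3 (to 2 and 4), so the eccentricity of 5 is 3.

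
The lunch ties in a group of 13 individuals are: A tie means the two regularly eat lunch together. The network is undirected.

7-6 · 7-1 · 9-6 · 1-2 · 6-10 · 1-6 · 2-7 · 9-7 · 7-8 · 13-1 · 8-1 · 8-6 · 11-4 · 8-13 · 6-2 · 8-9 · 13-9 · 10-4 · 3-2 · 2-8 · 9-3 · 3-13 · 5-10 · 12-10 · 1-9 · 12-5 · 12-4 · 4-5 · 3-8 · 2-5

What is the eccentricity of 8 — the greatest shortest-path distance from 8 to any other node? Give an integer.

4

Distances from 8: 1:1, 2:1, 3:1, 4:3, 5:2, 6:1, 7:1, 9:1, 10:2, 11:4, 12:3, 13:1.
The largest is 4 (to 11), so the eccentricity of 8 is 4.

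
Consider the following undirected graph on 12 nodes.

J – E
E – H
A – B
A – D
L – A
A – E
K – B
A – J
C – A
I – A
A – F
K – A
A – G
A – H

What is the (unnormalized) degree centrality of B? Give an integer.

2

B is directly tied to A and K. That is 2 neighbors, so the degree of B is 2.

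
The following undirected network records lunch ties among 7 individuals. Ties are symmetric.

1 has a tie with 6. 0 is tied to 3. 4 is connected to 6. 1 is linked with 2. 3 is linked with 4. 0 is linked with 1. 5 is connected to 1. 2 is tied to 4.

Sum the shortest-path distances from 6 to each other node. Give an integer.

Distances from 6: 0:2, 1:1, 2:2, 3:2, 4:1, 5:2.
Sum = 2 + 1 + 2 + 2 + 1 + 2 = 10.

10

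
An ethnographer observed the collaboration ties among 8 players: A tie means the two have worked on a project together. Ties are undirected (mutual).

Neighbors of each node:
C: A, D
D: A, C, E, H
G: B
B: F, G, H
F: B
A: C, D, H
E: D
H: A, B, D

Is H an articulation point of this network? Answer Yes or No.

Yes

Removing H leaves {A, C, D, and E} with no path to {B, F, and G}, so the network splits into 2 components. H is a cut vertex.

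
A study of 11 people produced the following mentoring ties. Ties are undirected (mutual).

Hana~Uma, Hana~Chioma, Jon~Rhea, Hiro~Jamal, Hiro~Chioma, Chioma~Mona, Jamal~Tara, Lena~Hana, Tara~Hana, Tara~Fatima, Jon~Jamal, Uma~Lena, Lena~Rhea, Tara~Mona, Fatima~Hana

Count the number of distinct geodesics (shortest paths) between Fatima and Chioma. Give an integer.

1

The shortest distance is 2, and the only length-2 path is Fatima–Hana–Chioma. So there is exactly 1 shortest path.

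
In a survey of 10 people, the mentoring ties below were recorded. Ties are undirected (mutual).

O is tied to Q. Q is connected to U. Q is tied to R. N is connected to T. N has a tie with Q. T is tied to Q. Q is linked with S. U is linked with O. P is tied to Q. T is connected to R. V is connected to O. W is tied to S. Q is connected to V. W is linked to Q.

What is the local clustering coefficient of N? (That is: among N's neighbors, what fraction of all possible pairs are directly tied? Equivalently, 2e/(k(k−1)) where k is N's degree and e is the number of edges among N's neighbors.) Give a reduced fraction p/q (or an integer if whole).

N's neighbors: Q and T (k = 2).
Possible neighbor pairs: C(2,2) = 1. Edges among them: Q–T → e = 1.
Clustering(N) = 1/1.

1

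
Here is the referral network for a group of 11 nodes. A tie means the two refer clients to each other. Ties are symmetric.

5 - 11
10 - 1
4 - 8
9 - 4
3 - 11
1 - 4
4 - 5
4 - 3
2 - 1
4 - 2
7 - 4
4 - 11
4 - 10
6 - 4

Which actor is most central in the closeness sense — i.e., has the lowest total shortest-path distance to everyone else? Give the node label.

4

Farness (sum of distances to all others) for each node — 1:17, 2:18, 3:18, 4:10, 5:18, 6:19, 7:19, 8:19, 9:19, 10:18, 11:17.
The smallest farness is 10, for 4, so 4 has the highest closeness.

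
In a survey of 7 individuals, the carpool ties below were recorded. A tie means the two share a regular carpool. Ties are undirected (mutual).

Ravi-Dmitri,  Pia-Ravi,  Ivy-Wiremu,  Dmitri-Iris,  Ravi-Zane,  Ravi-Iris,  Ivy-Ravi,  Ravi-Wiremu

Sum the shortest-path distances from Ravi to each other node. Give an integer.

Distances from Ravi: Dmitri:1, Iris:1, Ivy:1, Pia:1, Wiremu:1, Zane:1.
Sum = 1 + 1 + 1 + 1 + 1 + 1 = 6.

6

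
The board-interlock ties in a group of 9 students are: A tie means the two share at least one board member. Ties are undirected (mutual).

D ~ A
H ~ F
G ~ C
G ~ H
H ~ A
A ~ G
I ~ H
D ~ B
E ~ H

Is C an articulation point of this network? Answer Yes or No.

Even without C, every remaining node can still reach every other (the residual graph is connected), so C is not a cut vertex.

No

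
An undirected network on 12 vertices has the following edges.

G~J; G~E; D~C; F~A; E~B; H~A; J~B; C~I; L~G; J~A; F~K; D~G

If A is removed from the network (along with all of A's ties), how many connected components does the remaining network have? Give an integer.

3

Without A, the remaining ties split the others into: {B, C, D, E, G, I, J, L}; {F, K}; {H}.
That's 3 separate components.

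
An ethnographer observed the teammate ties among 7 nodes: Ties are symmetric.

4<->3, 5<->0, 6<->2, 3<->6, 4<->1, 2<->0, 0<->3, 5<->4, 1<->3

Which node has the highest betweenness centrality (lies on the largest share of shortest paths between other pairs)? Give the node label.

3

Unnormalized betweenness of each node: 0:23/6, 1:0, 2:5/6, 3:19/3, 4:11/6, 5:5/6, 6:4/3.
3 has the largest value, 19/3, making it the main broker — the node through which the most shortest paths run.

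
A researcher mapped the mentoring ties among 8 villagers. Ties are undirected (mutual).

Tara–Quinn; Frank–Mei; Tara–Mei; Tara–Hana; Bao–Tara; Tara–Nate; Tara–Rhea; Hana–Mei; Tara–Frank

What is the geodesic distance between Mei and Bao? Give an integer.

2

One shortest route is Mei – Tara – Bao, which uses 2 edges, and Mei and Bao are not directly tied, so nothing shorter exists. So d(Mei,Bao) = 2.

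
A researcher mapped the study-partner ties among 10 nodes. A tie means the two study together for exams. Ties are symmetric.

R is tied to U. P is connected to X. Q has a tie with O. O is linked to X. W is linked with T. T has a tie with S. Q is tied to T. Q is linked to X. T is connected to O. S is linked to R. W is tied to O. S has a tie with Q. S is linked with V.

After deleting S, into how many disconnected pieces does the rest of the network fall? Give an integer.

Without S, the remaining ties split the others into: {R, U}; {V}; {O, P, Q, T, W, X}.
That's 3 separate components.

3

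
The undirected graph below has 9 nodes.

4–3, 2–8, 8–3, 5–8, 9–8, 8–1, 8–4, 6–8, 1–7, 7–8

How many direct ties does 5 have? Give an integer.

5 is directly tied to 8. That is 1 neighbor, so the degree of 5 is 1.

1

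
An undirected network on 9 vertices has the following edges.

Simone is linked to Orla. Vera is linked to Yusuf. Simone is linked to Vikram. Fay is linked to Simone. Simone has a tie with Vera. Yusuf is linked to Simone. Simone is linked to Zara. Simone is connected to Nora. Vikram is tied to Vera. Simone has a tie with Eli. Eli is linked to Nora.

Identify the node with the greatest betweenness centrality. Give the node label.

Simone

Unnormalized betweenness of each node: Eli:0, Fay:0, Nora:0, Orla:0, Simone:49/2, Vera:1/2, Vikram:0, Yusuf:0, Zara:0.
Simone has the largest value, 49/2, making it the main broker — the node through which the most shortest paths run.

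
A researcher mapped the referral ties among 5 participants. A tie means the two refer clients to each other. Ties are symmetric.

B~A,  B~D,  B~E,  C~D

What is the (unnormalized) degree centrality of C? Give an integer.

C is directly tied to D. That is 1 neighbor, so the degree of C is 1.

1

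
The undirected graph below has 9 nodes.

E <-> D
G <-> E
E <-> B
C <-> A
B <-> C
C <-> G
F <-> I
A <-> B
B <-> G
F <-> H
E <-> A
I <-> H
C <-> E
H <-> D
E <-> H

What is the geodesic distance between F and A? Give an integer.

3

One shortest route is F – H – E – A, which uses 3 edges, and at distance 2 from F we only reach {D, E}, which does not include A. So d(F,A) = 3.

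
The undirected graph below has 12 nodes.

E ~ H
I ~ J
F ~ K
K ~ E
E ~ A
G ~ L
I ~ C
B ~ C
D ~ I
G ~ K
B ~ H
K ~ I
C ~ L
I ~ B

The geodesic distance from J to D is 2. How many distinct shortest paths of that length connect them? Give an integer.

1

The shortest distance is 2, and the only length-2 path is J–I–D. So there is exactly 1 shortest path.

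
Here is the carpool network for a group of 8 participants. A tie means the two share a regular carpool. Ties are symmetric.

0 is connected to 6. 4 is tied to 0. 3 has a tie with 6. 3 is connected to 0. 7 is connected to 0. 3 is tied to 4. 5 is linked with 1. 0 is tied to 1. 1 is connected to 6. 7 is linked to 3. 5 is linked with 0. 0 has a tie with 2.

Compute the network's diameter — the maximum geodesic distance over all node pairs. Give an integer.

Eccentricity of each node (its greatest distance to any other): 0:1, 1:2, 2:2, 3:2, 4:2, 5:2, 6:2, 7:2.
The maximum eccentricity is 2, realized for instance by the pair 5–4 via 5 – 0 – 4. So the diameter is 2.

2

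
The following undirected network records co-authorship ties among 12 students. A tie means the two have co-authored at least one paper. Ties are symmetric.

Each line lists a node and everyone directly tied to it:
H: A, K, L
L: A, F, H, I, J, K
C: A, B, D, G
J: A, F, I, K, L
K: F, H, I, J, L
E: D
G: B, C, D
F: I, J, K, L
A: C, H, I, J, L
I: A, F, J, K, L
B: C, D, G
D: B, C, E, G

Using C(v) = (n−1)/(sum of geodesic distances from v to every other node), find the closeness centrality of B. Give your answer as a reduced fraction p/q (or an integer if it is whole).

11/27

Distances from B: A:2, C:1, D:1, E:2, F:4, G:1, H:3, I:3, J:3, K:4, L:3. Sum = 27.
n = 12, so closeness = 11/27.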